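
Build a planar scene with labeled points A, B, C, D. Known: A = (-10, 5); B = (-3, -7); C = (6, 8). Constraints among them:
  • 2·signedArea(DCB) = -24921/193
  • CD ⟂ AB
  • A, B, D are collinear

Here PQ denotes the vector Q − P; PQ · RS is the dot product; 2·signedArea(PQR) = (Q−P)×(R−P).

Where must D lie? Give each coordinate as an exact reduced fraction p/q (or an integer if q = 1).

D = (-1398/193, 53/193)

1. D_x = -1398/193  [A, B, D are collinear ∩ CD ⟂ AB]
2. D_y = 53/193  [A, B, D are collinear ∩ CD ⟂ AB]
   → D = (-1398/193, 53/193)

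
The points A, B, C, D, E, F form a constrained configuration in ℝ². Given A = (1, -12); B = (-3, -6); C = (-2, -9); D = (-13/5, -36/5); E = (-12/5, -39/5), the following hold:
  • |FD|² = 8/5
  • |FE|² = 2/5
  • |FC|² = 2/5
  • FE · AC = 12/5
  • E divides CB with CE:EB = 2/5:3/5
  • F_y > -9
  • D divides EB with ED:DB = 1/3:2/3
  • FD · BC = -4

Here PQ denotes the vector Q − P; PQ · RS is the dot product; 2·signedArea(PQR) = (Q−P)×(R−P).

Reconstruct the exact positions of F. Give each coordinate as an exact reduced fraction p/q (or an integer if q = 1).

1. F_x = -11/5  [FD · BC = -4 ∩ FE · AC = 12/5]
2. F_y = -42/5  [FD · BC = -4 ∩ FE · AC = 12/5]
   → F = (-11/5, -42/5)

F = (-11/5, -42/5)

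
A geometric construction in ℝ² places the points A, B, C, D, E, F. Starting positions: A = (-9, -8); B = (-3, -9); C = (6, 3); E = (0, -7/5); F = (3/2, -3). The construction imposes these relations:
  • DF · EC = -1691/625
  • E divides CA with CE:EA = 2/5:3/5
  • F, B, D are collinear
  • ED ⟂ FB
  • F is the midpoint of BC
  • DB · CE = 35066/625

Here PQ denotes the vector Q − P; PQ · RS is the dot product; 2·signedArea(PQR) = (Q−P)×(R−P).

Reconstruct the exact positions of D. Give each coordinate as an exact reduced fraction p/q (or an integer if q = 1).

1. D_x = 216/125  [F, B, D are collinear ∩ ED ⟂ FB]
2. D_y = -337/125  [F, B, D are collinear ∩ ED ⟂ FB]
   → D = (216/125, -337/125)

D = (216/125, -337/125)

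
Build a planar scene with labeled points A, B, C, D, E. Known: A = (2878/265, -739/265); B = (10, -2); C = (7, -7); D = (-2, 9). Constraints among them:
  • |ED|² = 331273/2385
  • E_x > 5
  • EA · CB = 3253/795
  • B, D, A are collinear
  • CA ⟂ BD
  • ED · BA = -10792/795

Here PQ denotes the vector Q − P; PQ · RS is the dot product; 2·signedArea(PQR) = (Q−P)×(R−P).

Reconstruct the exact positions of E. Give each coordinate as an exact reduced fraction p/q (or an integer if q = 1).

E = (1401/265, -209/795)

1. E_x = 1401/265  [EA · CB = 3253/795 ∩ ED · BA = -10792/795]
2. E_y = -209/795  [EA · CB = 3253/795 ∩ ED · BA = -10792/795]
   → E = (1401/265, -209/795)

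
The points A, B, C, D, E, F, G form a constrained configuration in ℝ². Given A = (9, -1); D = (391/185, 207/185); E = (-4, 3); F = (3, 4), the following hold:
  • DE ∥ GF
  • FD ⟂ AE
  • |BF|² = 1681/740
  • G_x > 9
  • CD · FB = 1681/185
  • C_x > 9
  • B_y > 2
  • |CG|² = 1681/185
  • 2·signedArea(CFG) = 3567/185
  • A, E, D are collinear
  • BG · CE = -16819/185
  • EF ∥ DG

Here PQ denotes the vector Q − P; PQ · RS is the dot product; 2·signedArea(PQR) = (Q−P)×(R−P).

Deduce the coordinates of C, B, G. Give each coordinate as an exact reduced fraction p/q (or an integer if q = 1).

1. G_x = 1686/185  [DE ∥ GF ∩ EF ∥ DG]
2. G_y = 392/185  [DE ∥ GF ∩ EF ∥ DG]
   → G = (1686/185, 392/185)
3. C_x = 10  [line 348/185·x + 1131/185·y + -1827/37 = 0 ∩ |CG|² = 1681/185]
4. C_y = 5  [line 348/185·x + 1131/185·y + -1827/37 = 0 ∩ |CG|² = 1681/185]
   → C = (10, 5)
5. B_x = 473/185  [BG · CE = -16819/185 ∩ CD · FB = 1681/185]
6. B_y = 947/370  [BG · CE = -16819/185 ∩ CD · FB = 1681/185]
   → B = (473/185, 947/370)

B = (473/185, 947/370)
C = (10, 5)
G = (1686/185, 392/185)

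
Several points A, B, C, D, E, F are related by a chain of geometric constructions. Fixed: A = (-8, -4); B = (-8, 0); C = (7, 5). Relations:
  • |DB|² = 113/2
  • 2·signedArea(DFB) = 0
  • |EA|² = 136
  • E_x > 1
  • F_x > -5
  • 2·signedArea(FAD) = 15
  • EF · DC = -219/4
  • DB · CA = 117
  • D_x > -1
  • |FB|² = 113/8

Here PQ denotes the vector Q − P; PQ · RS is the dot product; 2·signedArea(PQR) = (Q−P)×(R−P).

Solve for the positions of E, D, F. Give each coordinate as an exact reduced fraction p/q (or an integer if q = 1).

D = (-1/2, 1/2)
E = (2, 2)
F = (-17/4, 1/4)

1. D_x = -1/2  [line 15·x + 9·y + 3 = 0 ∩ |DB|² = 113/2]
2. D_y = 1/2  [line 15·x + 9·y + 3 = 0 ∩ |DB|² = 113/2]
   → D = (-1/2, 1/2)
3. F_x = -17/4  [2·signedArea(DFB) = 0 ∩ 2·signedArea(FAD) = 15]
4. F_y = 1/4  [2·signedArea(DFB) = 0 ∩ 2·signedArea(FAD) = 15]
   → F = (-17/4, 1/4)
5. E_x = 2  [line -15/2·x + -9/2·y + 24 = 0 ∩ |EA|² = 136]
6. E_y = 2  [line -15/2·x + -9/2·y + 24 = 0 ∩ |EA|² = 136]
   → E = (2, 2)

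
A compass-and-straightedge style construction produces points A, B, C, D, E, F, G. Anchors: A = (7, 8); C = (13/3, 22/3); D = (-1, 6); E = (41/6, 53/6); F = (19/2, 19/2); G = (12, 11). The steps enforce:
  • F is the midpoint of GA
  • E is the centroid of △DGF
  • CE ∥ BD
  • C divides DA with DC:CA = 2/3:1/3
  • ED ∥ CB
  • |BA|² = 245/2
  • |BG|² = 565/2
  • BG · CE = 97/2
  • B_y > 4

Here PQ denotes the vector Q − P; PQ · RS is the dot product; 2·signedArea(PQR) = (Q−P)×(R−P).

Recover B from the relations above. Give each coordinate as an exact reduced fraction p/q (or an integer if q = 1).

1. B_x = -7/2  [CE ∥ BD ∩ ED ∥ CB]
2. B_y = 9/2  [CE ∥ BD ∩ ED ∥ CB]
   → B = (-7/2, 9/2)

B = (-7/2, 9/2)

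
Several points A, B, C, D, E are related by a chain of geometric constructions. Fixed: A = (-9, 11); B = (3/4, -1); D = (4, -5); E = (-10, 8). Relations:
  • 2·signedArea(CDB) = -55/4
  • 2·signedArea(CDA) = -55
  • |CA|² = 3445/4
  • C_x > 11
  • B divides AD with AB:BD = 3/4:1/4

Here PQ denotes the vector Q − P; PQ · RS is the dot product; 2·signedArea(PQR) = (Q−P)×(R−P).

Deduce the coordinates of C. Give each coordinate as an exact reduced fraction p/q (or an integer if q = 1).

1. C_x = 23/2  [line -16·x + -13·y + 54 = 0 ∩ |CA|² = 3445/4]
2. C_y = -10  [line -16·x + -13·y + 54 = 0 ∩ |CA|² = 3445/4]
   → C = (23/2, -10)

C = (23/2, -10)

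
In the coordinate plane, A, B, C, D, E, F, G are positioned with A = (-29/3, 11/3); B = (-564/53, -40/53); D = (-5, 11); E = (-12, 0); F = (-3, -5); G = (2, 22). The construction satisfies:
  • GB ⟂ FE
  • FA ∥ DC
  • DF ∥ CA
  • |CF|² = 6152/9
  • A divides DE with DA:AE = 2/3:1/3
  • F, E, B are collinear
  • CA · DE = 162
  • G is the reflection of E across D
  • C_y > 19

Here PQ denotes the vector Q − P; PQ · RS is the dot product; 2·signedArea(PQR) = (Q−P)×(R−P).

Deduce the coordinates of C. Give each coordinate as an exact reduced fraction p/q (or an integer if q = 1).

1. C_x = -35/3  [DF ∥ CA ∩ FA ∥ DC]
2. C_y = 59/3  [DF ∥ CA ∩ FA ∥ DC]
   → C = (-35/3, 59/3)

C = (-35/3, 59/3)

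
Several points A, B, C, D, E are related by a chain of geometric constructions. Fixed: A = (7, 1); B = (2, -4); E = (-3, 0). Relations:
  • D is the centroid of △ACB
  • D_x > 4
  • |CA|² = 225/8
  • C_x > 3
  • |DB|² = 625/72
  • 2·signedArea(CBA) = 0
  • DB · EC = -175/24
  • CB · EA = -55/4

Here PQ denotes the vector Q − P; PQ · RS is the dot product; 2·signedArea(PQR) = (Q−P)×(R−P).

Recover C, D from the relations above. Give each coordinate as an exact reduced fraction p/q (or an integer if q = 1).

C = (13/4, -11/4)
D = (49/12, -23/12)

1. C_x = 13/4  [2·signedArea(CBA) = 0 ∩ CB · EA = -55/4]
2. C_y = -11/4  [2·signedArea(CBA) = 0 ∩ CB · EA = -55/4]
   → C = (13/4, -11/4)
3. D_x = 49/12  [D is the centroid of △ACB]
4. D_y = -23/12  [D is the centroid of △ACB]
   → D = (49/12, -23/12)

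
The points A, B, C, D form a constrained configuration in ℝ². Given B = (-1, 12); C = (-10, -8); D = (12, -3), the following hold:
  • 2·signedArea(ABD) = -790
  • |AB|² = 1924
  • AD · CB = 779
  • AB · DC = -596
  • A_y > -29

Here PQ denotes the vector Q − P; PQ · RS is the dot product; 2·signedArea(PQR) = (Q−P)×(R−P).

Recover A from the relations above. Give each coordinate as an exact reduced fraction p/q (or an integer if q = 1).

1. A_x = -19  [AB · DC = -596 ∩ 2·signedArea(ABD) = -790]
2. A_y = -28  [AB · DC = -596 ∩ 2·signedArea(ABD) = -790]
   → A = (-19, -28)

A = (-19, -28)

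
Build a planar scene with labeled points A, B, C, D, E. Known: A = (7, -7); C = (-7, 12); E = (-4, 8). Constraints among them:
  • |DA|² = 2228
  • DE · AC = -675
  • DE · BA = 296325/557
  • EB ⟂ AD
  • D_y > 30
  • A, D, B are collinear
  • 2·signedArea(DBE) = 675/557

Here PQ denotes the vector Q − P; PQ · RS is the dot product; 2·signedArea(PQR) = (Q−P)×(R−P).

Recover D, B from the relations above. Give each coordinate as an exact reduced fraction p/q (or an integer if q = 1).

1. D_x = -21  [line 14·x + -19·y + 883 = 0 ∩ |DA|² = 2228]
2. D_y = 31  [line 14·x + -19·y + 883 = 0 ∩ |DA|² = 2228]
   → D = (-21, 31)
3. B_x = -2247/557  [A, D, B are collinear ∩ EB ⟂ AD]
4. B_y = 4442/557  [A, D, B are collinear ∩ EB ⟂ AD]
   → B = (-2247/557, 4442/557)

B = (-2247/557, 4442/557)
D = (-21, 31)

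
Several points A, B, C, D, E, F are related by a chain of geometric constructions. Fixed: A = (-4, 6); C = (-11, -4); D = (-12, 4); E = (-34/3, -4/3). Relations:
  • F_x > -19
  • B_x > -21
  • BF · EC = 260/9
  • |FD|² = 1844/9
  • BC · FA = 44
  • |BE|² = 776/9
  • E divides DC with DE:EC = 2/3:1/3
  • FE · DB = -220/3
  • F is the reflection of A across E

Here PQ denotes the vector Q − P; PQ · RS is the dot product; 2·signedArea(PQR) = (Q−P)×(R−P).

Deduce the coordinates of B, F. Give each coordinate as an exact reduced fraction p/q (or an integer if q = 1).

1. F_x = -56/3  [F is the reflection of A across E]
2. F_y = -26/3  [F is the reflection of A across E]
   → F = (-56/3, -26/3)
3. B_x = -20  [BF · EC = 260/9 ∩ BC · FA = 44]
4. B_y = 2  [BF · EC = 260/9 ∩ BC · FA = 44]
   → B = (-20, 2)

B = (-20, 2)
F = (-56/3, -26/3)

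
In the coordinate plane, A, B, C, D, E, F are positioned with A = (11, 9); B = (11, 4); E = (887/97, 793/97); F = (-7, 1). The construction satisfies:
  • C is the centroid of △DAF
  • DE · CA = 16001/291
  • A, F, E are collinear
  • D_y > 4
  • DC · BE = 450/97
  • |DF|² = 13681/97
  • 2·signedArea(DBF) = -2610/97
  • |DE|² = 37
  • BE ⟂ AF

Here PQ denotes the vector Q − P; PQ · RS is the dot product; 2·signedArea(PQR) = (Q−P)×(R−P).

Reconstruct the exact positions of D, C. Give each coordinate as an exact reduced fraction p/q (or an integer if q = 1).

C = (271/97, 1396/291)
D = (425/97, 426/97)

1. D_x = 425/97  [line 3·x + -18·y + 6393/97 = 0 ∩ |DF|² = 13681/97]
2. D_y = 426/97  [line 3·x + -18·y + 6393/97 = 0 ∩ |DF|² = 13681/97]
   → D = (425/97, 426/97)
3. C_x = 271/97  [DE · CA = 16001/291 ∩ C is the centroid of △DAF]
4. C_y = 1396/291  [DE · CA = 16001/291 ∩ C is the centroid of △DAF]
   → C = (271/97, 1396/291)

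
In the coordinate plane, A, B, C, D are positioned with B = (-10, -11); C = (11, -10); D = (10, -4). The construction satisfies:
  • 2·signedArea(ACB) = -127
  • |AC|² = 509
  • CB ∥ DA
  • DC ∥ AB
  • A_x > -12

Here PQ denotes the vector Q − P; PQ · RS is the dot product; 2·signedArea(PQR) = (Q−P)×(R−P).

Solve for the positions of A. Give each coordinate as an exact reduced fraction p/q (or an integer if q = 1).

1. A_x = -11  [DC ∥ AB ∩ CB ∥ DA]
2. A_y = -5  [DC ∥ AB ∩ CB ∥ DA]
   → A = (-11, -5)

A = (-11, -5)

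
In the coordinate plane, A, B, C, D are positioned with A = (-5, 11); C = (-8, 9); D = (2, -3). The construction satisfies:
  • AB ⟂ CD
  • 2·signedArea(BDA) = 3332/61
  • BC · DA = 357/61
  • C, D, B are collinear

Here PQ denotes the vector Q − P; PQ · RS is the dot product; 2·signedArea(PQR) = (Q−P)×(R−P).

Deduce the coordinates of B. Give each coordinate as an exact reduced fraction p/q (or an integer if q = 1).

B = (-473/61, 531/61)

1. B_x = -473/61  [C, D, B are collinear ∩ AB ⟂ CD]
2. B_y = 531/61  [C, D, B are collinear ∩ AB ⟂ CD]
   → B = (-473/61, 531/61)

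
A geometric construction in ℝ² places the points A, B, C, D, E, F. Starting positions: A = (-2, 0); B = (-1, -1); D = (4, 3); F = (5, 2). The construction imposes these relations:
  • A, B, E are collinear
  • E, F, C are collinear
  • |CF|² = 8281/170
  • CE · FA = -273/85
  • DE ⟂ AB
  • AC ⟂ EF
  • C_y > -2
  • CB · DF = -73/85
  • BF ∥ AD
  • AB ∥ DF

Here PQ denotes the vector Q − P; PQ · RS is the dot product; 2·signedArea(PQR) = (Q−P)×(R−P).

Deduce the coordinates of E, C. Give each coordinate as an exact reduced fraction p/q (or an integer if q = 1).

1. E_x = -1/2  [A, B, E are collinear ∩ DE ⟂ AB]
2. E_y = -3/2  [A, B, E are collinear ∩ DE ⟂ AB]
   → E = (-1/2, -3/2)
3. C_x = -151/170  [E, F, C are collinear ∩ AC ⟂ EF]
4. C_y = -297/170  [E, F, C are collinear ∩ AC ⟂ EF]
   → C = (-151/170, -297/170)

C = (-151/170, -297/170)
E = (-1/2, -3/2)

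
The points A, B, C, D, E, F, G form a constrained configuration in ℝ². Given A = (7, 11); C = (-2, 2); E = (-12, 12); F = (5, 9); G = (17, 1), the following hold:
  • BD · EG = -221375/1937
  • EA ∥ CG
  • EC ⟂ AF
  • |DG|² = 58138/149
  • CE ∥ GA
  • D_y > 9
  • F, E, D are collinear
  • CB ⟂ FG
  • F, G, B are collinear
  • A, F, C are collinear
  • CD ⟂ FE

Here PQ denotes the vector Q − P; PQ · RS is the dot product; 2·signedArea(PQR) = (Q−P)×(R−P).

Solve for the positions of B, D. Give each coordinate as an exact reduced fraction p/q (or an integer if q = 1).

B = (44/13, 131/13)
D = (-88/149, 1488/149)

1. B_x = 44/13  [F, G, B are collinear ∩ CB ⟂ FG]
2. B_y = 131/13  [F, G, B are collinear ∩ CB ⟂ FG]
   → B = (44/13, 131/13)
3. D_x = -88/149  [F, E, D are collinear ∩ CD ⟂ FE]
4. D_y = 1488/149  [F, E, D are collinear ∩ CD ⟂ FE]
   → D = (-88/149, 1488/149)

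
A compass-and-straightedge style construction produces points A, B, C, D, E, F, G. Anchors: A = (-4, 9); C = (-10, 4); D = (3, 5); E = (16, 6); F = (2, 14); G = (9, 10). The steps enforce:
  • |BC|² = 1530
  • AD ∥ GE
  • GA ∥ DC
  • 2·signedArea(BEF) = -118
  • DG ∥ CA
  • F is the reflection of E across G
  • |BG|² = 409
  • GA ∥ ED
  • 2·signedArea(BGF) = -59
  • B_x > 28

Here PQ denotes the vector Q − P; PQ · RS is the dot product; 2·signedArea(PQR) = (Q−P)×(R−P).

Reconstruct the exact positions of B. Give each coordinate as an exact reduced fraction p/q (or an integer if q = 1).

B = (29, 7)

1. B_x = 29  [line -4·x + -7·y + 165 = 0 ∩ |BG|² = 409]
2. B_y = 7  [line -4·x + -7·y + 165 = 0 ∩ |BG|² = 409]
   → B = (29, 7)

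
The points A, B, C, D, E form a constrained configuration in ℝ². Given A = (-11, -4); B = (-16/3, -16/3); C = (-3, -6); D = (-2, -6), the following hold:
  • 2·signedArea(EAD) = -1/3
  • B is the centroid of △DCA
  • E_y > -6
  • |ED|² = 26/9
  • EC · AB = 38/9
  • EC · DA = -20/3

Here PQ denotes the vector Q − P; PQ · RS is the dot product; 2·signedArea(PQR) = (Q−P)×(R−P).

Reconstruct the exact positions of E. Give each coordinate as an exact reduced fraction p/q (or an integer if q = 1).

E = (-11/3, -17/3)

1. E_x = -11/3  [2·signedArea(EAD) = -1/3 ∩ EC · DA = -20/3]
2. E_y = -17/3  [2·signedArea(EAD) = -1/3 ∩ EC · DA = -20/3]
   → E = (-11/3, -17/3)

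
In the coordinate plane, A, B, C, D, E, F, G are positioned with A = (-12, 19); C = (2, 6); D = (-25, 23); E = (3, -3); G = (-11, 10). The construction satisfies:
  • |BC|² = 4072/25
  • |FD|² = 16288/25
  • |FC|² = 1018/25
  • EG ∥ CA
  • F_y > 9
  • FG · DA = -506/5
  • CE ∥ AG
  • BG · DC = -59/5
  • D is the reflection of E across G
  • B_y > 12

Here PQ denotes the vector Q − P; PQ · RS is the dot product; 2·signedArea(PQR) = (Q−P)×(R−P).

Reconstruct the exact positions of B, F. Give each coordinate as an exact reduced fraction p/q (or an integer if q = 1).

B = (-44/5, 64/5)
F = (-17/5, 47/5)

1. B_x = -44/5  [line -27·x + 17·y + -2276/5 = 0 ∩ |BC|² = 4072/25]
2. B_y = 64/5  [line -27·x + 17·y + -2276/5 = 0 ∩ |BC|² = 4072/25]
   → B = (-44/5, 64/5)
3. F_x = -17/5  [line -13·x + 4·y + -409/5 = 0 ∩ |FC|² = 1018/25]
4. F_y = 47/5  [line -13·x + 4·y + -409/5 = 0 ∩ |FC|² = 1018/25]
   → F = (-17/5, 47/5)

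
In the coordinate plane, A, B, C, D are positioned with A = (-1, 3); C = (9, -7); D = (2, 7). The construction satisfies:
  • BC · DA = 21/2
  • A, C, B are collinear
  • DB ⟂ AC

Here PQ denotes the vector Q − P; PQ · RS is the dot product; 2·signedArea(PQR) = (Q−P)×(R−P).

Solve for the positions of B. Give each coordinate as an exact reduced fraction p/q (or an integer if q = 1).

B = (-3/2, 7/2)

1. B_x = -3/2  [A, C, B are collinear ∩ DB ⟂ AC]
2. B_y = 7/2  [A, C, B are collinear ∩ DB ⟂ AC]
   → B = (-3/2, 7/2)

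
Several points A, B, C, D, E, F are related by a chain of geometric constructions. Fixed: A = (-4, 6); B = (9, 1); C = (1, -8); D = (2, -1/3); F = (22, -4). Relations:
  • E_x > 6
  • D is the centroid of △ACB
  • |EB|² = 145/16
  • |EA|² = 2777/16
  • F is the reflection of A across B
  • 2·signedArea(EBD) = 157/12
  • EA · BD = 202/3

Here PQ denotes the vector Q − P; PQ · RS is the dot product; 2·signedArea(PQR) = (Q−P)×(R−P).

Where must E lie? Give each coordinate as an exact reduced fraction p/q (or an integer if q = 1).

1. E_x = 7  [EA · BD = 202/3 ∩ 2·signedArea(EBD) = 157/12]
2. E_y = -5/4  [EA · BD = 202/3 ∩ 2·signedArea(EBD) = 157/12]
   → E = (7, -5/4)

E = (7, -5/4)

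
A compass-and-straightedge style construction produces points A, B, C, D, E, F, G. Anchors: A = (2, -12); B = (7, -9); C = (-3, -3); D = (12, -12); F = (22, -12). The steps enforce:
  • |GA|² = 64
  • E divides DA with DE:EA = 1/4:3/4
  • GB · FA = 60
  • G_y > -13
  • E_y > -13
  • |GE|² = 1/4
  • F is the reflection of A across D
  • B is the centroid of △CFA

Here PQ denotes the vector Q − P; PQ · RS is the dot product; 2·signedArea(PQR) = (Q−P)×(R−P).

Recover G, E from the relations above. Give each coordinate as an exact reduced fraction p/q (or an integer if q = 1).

E = (19/2, -12)
G = (10, -12)

1. G_x = 10  [GB · FA = 60]
2. G_y = -12  [|GA|² = 64]
   → G = (10, -12)
3. E_x = 19/2  [E divides DA with DE:EA = 1/4:3/4]
4. E_y = -12  [E divides DA with DE:EA = 1/4:3/4]
   → E = (19/2, -12)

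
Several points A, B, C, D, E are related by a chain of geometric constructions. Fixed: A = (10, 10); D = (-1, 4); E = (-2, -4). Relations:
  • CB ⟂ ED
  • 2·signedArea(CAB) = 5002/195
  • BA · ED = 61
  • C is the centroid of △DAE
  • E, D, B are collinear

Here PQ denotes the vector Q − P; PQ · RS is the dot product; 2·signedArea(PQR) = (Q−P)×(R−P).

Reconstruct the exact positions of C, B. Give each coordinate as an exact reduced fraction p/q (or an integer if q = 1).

B = (-67/65, 244/65)
C = (7/3, 10/3)

1. C_x = 7/3  [C is the centroid of △DAE]
2. C_y = 10/3  [C is the centroid of △DAE]
   → C = (7/3, 10/3)
3. B_x = -67/65  [E, D, B are collinear ∩ CB ⟂ ED]
4. B_y = 244/65  [E, D, B are collinear ∩ CB ⟂ ED]
   → B = (-67/65, 244/65)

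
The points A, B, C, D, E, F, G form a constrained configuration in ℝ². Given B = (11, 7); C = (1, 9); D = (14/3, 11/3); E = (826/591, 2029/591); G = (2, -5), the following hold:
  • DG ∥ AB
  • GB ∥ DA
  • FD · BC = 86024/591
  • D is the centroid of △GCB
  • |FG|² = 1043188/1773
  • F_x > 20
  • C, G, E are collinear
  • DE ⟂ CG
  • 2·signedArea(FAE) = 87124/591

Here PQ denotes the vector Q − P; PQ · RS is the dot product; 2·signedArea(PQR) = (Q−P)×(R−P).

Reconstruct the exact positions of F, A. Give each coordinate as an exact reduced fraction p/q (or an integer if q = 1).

A = (41/3, 47/3)
F = (12176/591, 6245/591)

1. F_x = 12176/591  [line 10·x + -2·y + -109270/591 = 0 ∩ |FG|² = 1043188/1773]
2. F_y = 6245/591  [line 10·x + -2·y + -109270/591 = 0 ∩ |FG|² = 1043188/1773]
   → F = (12176/591, 6245/591)
3. A_x = 41/3  [DG ∥ AB ∩ GB ∥ DA]
4. A_y = 47/3  [DG ∥ AB ∩ GB ∥ DA]
   → A = (41/3, 47/3)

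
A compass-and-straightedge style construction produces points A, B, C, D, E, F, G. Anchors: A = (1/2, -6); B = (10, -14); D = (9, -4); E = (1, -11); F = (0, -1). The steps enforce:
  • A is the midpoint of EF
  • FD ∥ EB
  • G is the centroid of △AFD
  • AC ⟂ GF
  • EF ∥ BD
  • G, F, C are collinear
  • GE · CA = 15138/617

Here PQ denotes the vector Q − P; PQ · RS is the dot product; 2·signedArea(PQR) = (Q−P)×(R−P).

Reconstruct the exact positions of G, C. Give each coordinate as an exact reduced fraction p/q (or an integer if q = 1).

C = (3401/1234, -2049/617)
G = (19/6, -11/3)

1. G_x = 19/6  [G is the centroid of △AFD]
2. G_y = -11/3  [G is the centroid of △AFD]
   → G = (19/6, -11/3)
3. C_x = 3401/1234  [G, F, C are collinear ∩ AC ⟂ GF]
4. C_y = -2049/617  [G, F, C are collinear ∩ AC ⟂ GF]
   → C = (3401/1234, -2049/617)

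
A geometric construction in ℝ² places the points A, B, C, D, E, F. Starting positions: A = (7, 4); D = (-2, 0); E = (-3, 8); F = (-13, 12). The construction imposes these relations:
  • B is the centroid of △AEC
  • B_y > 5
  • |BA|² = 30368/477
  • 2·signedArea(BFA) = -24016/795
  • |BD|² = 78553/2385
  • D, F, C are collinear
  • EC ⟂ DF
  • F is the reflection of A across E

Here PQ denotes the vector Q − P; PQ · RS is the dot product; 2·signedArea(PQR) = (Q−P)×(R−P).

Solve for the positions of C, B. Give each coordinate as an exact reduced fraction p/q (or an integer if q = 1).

1. C_x = -1707/265  [D, F, C are collinear ∩ EC ⟂ DF]
2. C_y = 1284/265  [D, F, C are collinear ∩ EC ⟂ DF]
   → C = (-1707/265, 1284/265)
3. B_x = -647/795  [B is the centroid of △AEC]
4. B_y = 1488/265  [B is the centroid of △AEC]
   → B = (-647/795, 1488/265)

B = (-647/795, 1488/265)
C = (-1707/265, 1284/265)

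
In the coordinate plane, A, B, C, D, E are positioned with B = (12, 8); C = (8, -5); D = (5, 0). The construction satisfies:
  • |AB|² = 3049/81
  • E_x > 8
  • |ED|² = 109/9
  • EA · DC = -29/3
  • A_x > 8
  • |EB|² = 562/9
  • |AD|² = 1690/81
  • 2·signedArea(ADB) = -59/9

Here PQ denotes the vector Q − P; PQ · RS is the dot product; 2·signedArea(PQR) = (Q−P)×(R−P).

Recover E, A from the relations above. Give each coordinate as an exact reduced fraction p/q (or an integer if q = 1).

A = (76/9, 3)
E = (25/3, 1)

1. A_x = 76/9  [line -8·x + 7·y + 419/9 = 0 ∩ |AD|² = 1690/81]
2. A_y = 3  [line -8·x + 7·y + 419/9 = 0 ∩ |AD|² = 1690/81]
   → A = (76/9, 3)
3. E_x = 25/3  [line -3·x + 5·y + 20 = 0 ∩ |ED|² = 109/9]
4. E_y = 1  [line -3·x + 5·y + 20 = 0 ∩ |ED|² = 109/9]
   → E = (25/3, 1)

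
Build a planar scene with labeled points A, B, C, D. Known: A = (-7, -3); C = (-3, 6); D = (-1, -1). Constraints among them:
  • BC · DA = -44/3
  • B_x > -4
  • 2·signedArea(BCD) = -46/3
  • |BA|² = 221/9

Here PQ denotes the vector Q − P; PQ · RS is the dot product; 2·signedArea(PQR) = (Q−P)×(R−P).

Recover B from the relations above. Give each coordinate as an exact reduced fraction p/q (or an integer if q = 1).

B = (-11/3, 2/3)

1. B_x = -11/3  [2·signedArea(BCD) = -46/3 ∩ BC · DA = -44/3]
2. B_y = 2/3  [2·signedArea(BCD) = -46/3 ∩ BC · DA = -44/3]
   → B = (-11/3, 2/3)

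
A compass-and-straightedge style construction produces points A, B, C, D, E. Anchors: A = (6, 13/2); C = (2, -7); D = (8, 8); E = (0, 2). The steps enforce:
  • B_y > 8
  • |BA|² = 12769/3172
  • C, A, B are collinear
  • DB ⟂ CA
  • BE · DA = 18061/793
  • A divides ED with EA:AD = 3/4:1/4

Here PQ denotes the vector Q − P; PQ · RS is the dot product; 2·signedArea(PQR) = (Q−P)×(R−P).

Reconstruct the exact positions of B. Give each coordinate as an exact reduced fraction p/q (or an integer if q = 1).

B = (5210/793, 6680/793)

1. B_x = 5210/793  [C, A, B are collinear ∩ DB ⟂ CA]
2. B_y = 6680/793  [C, A, B are collinear ∩ DB ⟂ CA]
   → B = (5210/793, 6680/793)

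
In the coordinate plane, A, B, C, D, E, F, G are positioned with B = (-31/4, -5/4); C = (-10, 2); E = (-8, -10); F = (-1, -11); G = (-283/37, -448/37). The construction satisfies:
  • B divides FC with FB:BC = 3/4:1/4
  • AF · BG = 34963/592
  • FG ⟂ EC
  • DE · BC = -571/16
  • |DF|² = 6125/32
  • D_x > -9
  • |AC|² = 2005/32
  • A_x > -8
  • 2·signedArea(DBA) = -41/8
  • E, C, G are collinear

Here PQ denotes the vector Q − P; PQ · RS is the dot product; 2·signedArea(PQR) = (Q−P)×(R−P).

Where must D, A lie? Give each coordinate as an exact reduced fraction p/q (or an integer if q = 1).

A = (-63/8, -45/8)
D = (-71/8, 3/8)

1. D_x = -71/8  [line 9/4·x + -13/4·y + 339/16 = 0 ∩ |DF|² = 6125/32]
2. D_y = 3/8  [line 9/4·x + -13/4·y + 339/16 = 0 ∩ |DF|² = 6125/32]
   → D = (-71/8, 3/8)
3. A_x = -63/8  [2·signedArea(DBA) = -41/8 ∩ AF · BG = 34963/592]
4. A_y = -45/8  [2·signedArea(DBA) = -41/8 ∩ AF · BG = 34963/592]
   → A = (-63/8, -45/8)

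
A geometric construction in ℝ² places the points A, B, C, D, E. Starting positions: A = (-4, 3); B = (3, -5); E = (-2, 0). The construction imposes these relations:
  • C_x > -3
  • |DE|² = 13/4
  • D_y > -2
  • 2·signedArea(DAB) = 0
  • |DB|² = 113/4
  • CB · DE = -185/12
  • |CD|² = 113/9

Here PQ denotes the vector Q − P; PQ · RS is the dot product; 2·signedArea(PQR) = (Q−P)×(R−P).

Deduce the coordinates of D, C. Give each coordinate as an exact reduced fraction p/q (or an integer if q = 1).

C = (-17/6, 5/3)
D = (-1/2, -1)

1. D_x = -1/2  [line 8·x + 7·y + 11 = 0 ∩ |DB|² = 113/4]
2. D_y = -1  [line 8·x + 7·y + 11 = 0 ∩ |DB|² = 113/4]
   → D = (-1/2, -1)
3. C_x = -17/6  [line 3/2·x + -1·y + 71/12 = 0 ∩ |CD|² = 113/9]
4. C_y = 5/3  [line 3/2·x + -1·y + 71/12 = 0 ∩ |CD|² = 113/9]
   → C = (-17/6, 5/3)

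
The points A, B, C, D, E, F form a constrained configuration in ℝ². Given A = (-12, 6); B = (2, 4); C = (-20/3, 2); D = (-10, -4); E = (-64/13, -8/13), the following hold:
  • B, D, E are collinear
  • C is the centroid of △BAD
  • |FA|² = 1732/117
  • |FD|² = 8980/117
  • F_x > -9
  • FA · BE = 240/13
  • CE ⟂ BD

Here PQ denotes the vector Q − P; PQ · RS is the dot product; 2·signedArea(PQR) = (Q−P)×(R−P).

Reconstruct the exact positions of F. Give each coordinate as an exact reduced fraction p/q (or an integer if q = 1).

F = (-328/39, 60/13)

1. F_x = -328/39  [line 90/13·x + 60/13·y + 480/13 = 0 ∩ |FA|² = 1732/117]
2. F_y = 60/13  [line 90/13·x + 60/13·y + 480/13 = 0 ∩ |FA|² = 1732/117]
   → F = (-328/39, 60/13)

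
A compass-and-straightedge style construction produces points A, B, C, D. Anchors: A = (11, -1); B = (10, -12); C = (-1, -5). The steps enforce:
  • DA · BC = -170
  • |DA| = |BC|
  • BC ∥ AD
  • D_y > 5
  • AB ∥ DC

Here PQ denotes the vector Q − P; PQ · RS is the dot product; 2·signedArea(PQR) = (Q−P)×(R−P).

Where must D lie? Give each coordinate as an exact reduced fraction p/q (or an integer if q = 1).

D = (0, 6)

1. D_x = 0  [AB ∥ DC ∩ BC ∥ AD]
2. D_y = 6  [AB ∥ DC ∩ BC ∥ AD]
   → D = (0, 6)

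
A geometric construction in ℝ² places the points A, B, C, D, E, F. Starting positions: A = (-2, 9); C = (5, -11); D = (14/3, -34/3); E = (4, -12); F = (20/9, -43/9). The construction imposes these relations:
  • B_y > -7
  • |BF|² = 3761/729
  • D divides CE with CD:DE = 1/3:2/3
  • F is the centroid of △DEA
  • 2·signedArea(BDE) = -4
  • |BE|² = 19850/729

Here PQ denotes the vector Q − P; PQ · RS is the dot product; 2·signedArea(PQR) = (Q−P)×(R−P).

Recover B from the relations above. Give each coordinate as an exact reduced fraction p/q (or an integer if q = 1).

1. B_x = 85/27  [line 2/3·x + -2/3·y + -20/3 = 0 ∩ |BE|² = 19850/729]
2. B_y = -185/27  [line 2/3·x + -2/3·y + -20/3 = 0 ∩ |BE|² = 19850/729]
   → B = (85/27, -185/27)

B = (85/27, -185/27)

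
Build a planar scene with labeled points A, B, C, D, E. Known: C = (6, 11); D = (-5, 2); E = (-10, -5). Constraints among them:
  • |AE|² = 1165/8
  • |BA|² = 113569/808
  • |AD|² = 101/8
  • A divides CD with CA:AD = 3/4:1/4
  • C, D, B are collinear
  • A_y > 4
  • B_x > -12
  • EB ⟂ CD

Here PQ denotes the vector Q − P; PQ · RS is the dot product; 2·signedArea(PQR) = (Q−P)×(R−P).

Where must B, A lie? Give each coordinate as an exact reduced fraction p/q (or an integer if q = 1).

1. B_x = -1154/101  [C, D, B are collinear ∩ EB ⟂ CD]
2. B_y = -329/101  [C, D, B are collinear ∩ EB ⟂ CD]
   → B = (-1154/101, -329/101)
3. A_x = -9/4  [A divides CD with CA:AD = 3/4:1/4]
4. A_y = 17/4  [A divides CD with CA:AD = 3/4:1/4]
   → A = (-9/4, 17/4)

A = (-9/4, 17/4)
B = (-1154/101, -329/101)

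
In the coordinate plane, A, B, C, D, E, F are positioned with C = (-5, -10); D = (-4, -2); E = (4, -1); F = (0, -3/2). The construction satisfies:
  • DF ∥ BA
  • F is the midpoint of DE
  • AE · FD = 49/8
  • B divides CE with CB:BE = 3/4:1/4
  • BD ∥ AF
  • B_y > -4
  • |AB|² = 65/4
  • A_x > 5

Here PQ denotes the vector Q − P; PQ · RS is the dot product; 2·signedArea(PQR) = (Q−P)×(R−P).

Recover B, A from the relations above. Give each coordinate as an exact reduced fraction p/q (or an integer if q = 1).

1. B_x = 7/4  [B divides CE with CB:BE = 3/4:1/4]
2. B_y = -13/4  [B divides CE with CB:BE = 3/4:1/4]
   → B = (7/4, -13/4)
3. A_x = 23/4  [BD ∥ AF ∩ DF ∥ BA]
4. A_y = -11/4  [BD ∥ AF ∩ DF ∥ BA]
   → A = (23/4, -11/4)

A = (23/4, -11/4)
B = (7/4, -13/4)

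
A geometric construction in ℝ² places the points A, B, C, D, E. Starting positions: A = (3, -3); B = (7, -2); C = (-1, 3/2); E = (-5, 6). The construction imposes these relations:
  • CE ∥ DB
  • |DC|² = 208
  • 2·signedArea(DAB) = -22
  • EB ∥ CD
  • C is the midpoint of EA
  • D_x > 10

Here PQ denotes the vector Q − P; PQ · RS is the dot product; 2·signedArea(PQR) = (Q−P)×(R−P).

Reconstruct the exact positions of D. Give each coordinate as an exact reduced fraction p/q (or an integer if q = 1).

1. D_x = 11  [CE ∥ DB ∩ EB ∥ CD]
2. D_y = -13/2  [CE ∥ DB ∩ EB ∥ CD]
   → D = (11, -13/2)

D = (11, -13/2)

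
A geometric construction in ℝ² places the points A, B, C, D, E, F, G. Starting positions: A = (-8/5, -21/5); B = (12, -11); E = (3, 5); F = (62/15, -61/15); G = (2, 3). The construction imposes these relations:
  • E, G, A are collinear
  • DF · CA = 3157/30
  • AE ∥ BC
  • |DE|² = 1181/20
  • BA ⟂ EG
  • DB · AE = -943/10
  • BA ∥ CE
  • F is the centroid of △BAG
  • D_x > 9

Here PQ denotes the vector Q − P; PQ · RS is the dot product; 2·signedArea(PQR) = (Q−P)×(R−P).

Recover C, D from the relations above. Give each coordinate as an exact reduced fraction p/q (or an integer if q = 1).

C = (83/5, -9/5)
D = (93/10, 3/5)

1. C_x = 83/5  [BA ∥ CE ∩ AE ∥ BC]
2. C_y = -9/5  [BA ∥ CE ∩ AE ∥ BC]
   → C = (83/5, -9/5)
3. D_x = 93/10  [DB · AE = -943/10 ∩ DF · CA = 3157/30]
4. D_y = 3/5  [DB · AE = -943/10 ∩ DF · CA = 3157/30]
   → D = (93/10, 3/5)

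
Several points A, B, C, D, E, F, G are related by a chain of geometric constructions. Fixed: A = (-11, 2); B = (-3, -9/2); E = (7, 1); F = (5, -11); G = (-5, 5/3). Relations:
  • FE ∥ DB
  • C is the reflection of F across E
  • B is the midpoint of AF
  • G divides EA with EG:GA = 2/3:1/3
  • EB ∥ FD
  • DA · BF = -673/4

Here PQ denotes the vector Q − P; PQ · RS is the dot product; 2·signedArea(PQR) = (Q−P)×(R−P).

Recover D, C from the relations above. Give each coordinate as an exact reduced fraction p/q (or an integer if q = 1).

1. D_x = -5  [FE ∥ DB ∩ EB ∥ FD]
2. D_y = -33/2  [FE ∥ DB ∩ EB ∥ FD]
   → D = (-5, -33/2)
3. C_x = 9  [C is the reflection of F across E]
4. C_y = 13  [C is the reflection of F across E]
   → C = (9, 13)

C = (9, 13)
D = (-5, -33/2)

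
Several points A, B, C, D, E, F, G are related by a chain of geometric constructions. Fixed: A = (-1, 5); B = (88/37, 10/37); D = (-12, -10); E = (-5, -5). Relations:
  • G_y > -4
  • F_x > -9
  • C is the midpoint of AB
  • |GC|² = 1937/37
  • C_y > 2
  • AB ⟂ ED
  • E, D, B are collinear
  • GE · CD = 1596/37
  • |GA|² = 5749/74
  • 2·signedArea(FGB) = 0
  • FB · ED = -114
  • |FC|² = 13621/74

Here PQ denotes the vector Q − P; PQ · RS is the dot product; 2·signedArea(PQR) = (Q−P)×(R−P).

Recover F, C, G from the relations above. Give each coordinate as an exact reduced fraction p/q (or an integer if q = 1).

C = (51/74, 195/74)
F = (-311/37, -275/37)
G = (-223/74, -265/74)

1. C_x = 51/74  [C is the midpoint of AB]
2. C_y = 195/74  [C is the midpoint of AB]
   → C = (51/74, 195/74)
3. F_x = -311/37  [line 7·x + 5·y + 96 = 0 ∩ |FC|² = 13621/74]
4. F_y = -275/37  [line 7·x + 5·y + 96 = 0 ∩ |FC|² = 13621/74]
   → F = (-311/37, -275/37)
5. G_x = -223/74  [2·signedArea(FGB) = 0 ∩ GE · CD = 1596/37]
6. G_y = -265/74  [2·signedArea(FGB) = 0 ∩ GE · CD = 1596/37]
   → G = (-223/74, -265/74)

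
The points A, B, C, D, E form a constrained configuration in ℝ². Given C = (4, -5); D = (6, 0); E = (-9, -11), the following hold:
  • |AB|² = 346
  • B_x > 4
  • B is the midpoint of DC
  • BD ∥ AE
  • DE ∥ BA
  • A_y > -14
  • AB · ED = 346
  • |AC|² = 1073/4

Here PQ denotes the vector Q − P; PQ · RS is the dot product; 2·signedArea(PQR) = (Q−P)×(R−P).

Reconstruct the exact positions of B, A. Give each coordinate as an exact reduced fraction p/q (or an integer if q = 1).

1. B_x = 5  [B is the midpoint of DC]
2. B_y = -5/2  [B is the midpoint of DC]
   → B = (5, -5/2)
3. A_x = -10  [BD ∥ AE ∩ DE ∥ BA]
4. A_y = -27/2  [BD ∥ AE ∩ DE ∥ BA]
   → A = (-10, -27/2)

A = (-10, -27/2)
B = (5, -5/2)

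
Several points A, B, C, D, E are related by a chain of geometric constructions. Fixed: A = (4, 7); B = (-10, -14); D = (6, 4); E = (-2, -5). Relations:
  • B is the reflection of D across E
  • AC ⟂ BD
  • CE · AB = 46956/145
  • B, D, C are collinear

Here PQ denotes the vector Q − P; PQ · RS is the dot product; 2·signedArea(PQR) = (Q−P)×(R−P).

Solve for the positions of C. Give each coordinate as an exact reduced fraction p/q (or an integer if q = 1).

C = (958/145, 679/145)

1. C_x = 958/145  [B, D, C are collinear ∩ AC ⟂ BD]
2. C_y = 679/145  [B, D, C are collinear ∩ AC ⟂ BD]
   → C = (958/145, 679/145)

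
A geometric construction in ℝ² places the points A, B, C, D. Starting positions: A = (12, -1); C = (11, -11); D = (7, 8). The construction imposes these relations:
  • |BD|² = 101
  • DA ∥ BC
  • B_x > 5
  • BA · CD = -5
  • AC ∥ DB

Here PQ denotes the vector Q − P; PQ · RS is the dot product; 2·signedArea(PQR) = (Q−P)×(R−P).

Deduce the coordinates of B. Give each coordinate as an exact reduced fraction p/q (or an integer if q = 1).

1. B_x = 6  [DA ∥ BC ∩ AC ∥ DB]
2. B_y = -2  [DA ∥ BC ∩ AC ∥ DB]
   → B = (6, -2)

B = (6, -2)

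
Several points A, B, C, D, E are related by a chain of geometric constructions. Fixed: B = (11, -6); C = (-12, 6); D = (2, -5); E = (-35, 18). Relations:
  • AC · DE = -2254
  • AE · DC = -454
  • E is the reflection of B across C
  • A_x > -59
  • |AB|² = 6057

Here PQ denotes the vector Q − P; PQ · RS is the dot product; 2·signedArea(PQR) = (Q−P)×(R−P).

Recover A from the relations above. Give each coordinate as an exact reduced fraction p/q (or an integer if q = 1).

1. A_x = -58  [AC · DE = -2254 ∩ AE · DC = -454]
2. A_y = 30  [AC · DE = -2254 ∩ AE · DC = -454]
   → A = (-58, 30)

A = (-58, 30)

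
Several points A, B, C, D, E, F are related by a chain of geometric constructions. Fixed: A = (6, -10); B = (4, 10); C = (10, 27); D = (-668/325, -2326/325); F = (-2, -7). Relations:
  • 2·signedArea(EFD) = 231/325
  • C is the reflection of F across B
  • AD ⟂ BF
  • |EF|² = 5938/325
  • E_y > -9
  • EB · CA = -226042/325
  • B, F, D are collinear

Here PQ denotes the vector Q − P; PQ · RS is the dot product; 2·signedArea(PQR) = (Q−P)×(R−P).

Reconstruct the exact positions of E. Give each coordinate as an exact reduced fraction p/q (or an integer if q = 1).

1. E_x = 641/325  [2·signedArea(EFD) = 231/325 ∩ EB · CA = -226042/325]
2. E_y = -2788/325  [2·signedArea(EFD) = 231/325 ∩ EB · CA = -226042/325]
   → E = (641/325, -2788/325)

E = (641/325, -2788/325)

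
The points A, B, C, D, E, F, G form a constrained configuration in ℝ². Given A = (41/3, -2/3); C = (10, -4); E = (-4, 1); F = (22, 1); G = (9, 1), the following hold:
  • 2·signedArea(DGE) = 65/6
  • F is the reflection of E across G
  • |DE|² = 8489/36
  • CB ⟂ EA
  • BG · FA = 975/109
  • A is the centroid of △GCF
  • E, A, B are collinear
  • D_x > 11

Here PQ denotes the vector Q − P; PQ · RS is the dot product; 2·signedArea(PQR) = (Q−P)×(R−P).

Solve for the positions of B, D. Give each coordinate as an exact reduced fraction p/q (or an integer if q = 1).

1. B_x = 2255/218  [E, A, B are collinear ∩ CB ⟂ EA]
2. B_y = -77/218  [E, A, B are collinear ∩ CB ⟂ EA]
   → B = (2255/218, -77/218)
3. D_y = 1/6  [2·signedArea(DGE) = 65/6]
4. D_x = 34/3  [|DE|² = 8489/36]
   → D = (34/3, 1/6)

B = (2255/218, -77/218)
D = (34/3, 1/6)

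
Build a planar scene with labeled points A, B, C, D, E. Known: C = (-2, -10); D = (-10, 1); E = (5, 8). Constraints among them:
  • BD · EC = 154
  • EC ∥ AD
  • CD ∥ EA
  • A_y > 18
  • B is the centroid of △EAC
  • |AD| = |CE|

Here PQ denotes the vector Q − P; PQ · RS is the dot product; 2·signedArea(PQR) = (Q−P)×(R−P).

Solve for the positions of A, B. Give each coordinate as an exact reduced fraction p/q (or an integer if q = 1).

A = (-3, 19)
B = (0, 17/3)

1. A_x = -3  [EC ∥ AD ∩ CD ∥ EA]
2. A_y = 19  [EC ∥ AD ∩ CD ∥ EA]
   → A = (-3, 19)
3. B_x = 0  [B is the centroid of △EAC]
4. B_y = 17/3  [B is the centroid of △EAC]
   → B = (0, 17/3)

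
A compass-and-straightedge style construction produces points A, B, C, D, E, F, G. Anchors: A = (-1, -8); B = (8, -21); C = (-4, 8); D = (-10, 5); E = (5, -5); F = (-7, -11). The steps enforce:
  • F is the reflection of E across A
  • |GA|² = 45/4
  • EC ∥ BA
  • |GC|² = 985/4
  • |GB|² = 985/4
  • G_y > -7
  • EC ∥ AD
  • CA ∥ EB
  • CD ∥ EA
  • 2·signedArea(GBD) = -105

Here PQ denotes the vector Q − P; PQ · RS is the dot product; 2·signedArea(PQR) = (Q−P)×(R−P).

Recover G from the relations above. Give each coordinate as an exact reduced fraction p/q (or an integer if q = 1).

1. G_x = 2  [line -26·x + -18·y + -65 = 0 ∩ |GB|² = 985/4]
2. G_y = -13/2  [line -26·x + -18·y + -65 = 0 ∩ |GB|² = 985/4]
   → G = (2, -13/2)

G = (2, -13/2)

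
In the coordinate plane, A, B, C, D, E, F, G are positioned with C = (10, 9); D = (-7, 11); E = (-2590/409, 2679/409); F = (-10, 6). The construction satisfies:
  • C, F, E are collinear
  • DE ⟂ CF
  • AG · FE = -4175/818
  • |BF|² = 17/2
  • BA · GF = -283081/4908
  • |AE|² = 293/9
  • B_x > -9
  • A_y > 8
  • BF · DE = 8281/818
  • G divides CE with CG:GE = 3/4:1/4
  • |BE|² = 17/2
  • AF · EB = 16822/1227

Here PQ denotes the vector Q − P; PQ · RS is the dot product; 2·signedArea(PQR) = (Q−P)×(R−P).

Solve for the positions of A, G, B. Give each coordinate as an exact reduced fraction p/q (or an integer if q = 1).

A = (-1363/1227, 10859/1227)
B = (-17/2, 17/2)
G = (-920/409, 5859/818)

1. G_x = -920/409  [G divides CE with CG:GE = 3/4:1/4]
2. G_y = 5859/818  [G divides CE with CG:GE = 3/4:1/4]
   → G = (-920/409, 5859/818)
3. B_x = -17/2  [line -273/409·x + 1820/409·y + -35581/818 = 0 ∩ |BF|² = 17/2]
4. B_y = 17/2  [line -273/409·x + 1820/409·y + -35581/818 = 0 ∩ |BF|² = 17/2]
   → B = (-17/2, 17/2)
5. A_x = -1363/1227  [AF · EB = 16822/1227 ∩ BA · GF = -283081/4908]
6. A_y = 10859/1227  [AF · EB = 16822/1227 ∩ BA · GF = -283081/4908]
   → A = (-1363/1227, 10859/1227)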